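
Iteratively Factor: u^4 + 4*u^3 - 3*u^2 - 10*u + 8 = (u - 1)*(u^3 + 5*u^2 + 2*u - 8) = (u - 1)*(u + 4)*(u^2 + u - 2) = (u - 1)*(u + 2)*(u + 4)*(u - 1)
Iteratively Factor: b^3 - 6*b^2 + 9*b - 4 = (b - 4)*(b^2 - 2*b + 1) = (b - 4)*(b - 1)*(b - 1)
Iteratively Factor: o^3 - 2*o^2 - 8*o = (o)*(o^2 - 2*o - 8) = o*(o - 4)*(o + 2)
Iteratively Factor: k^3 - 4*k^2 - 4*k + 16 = (k - 4)*(k^2 - 4) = (k - 4)*(k - 2)*(k + 2)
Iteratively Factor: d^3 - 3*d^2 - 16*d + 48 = (d + 4)*(d^2 - 7*d + 12) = (d - 4)*(d + 4)*(d - 3)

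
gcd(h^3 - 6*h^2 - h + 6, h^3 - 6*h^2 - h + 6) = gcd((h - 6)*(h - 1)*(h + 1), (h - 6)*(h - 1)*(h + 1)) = h^3 - 6*h^2 - h + 6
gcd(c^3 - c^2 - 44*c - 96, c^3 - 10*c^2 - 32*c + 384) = c - 8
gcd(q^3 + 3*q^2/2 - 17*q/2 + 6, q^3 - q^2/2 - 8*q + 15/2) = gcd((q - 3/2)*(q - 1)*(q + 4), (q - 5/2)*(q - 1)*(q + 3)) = q - 1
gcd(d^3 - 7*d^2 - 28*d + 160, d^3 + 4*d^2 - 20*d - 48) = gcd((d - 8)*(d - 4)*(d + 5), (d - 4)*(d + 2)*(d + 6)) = d - 4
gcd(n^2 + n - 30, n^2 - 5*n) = n - 5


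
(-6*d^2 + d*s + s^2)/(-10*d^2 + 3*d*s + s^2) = (3*d + s)/(5*d + s)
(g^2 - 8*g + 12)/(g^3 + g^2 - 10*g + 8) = (g - 6)/(g^2 + 3*g - 4)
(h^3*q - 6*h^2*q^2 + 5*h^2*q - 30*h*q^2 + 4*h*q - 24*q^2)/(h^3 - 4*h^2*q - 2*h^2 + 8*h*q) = q*(h^3 - 6*h^2*q + 5*h^2 - 30*h*q + 4*h - 24*q)/(h*(h^2 - 4*h*q - 2*h + 8*q))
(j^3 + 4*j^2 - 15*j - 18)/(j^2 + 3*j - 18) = j + 1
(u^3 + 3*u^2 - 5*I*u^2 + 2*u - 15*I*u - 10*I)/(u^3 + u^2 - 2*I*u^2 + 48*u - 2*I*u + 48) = (u^2 + u*(2 - 5*I) - 10*I)/(u^2 - 2*I*u + 48)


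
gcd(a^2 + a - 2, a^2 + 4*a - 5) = a - 1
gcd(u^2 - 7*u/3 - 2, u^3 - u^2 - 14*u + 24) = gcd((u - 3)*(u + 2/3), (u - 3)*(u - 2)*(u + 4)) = u - 3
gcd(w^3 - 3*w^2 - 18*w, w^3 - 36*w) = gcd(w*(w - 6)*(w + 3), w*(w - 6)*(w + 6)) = w^2 - 6*w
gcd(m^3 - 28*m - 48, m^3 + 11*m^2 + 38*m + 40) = m^2 + 6*m + 8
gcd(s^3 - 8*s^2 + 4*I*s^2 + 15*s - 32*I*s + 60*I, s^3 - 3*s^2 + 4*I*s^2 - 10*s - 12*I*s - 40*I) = s^2 + s*(-5 + 4*I) - 20*I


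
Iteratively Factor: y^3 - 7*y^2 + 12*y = (y - 3)*(y^2 - 4*y) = (y - 4)*(y - 3)*(y)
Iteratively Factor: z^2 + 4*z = (z + 4)*(z)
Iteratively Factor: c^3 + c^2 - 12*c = (c + 4)*(c^2 - 3*c) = (c - 3)*(c + 4)*(c)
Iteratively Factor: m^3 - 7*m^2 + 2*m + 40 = (m + 2)*(m^2 - 9*m + 20) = (m - 5)*(m + 2)*(m - 4)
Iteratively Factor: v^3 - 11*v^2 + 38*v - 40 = (v - 4)*(v^2 - 7*v + 10) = (v - 4)*(v - 2)*(v - 5)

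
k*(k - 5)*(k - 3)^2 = k^4 - 11*k^3 + 39*k^2 - 45*k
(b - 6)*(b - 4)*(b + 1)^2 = b^4 - 8*b^3 + 5*b^2 + 38*b + 24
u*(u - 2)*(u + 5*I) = u^3 - 2*u^2 + 5*I*u^2 - 10*I*u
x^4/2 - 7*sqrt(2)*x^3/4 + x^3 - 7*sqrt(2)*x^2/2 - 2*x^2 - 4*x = x*(x/2 + 1)*(x - 4*sqrt(2))*(x + sqrt(2)/2)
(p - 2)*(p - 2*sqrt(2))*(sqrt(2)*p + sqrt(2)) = sqrt(2)*p^3 - 4*p^2 - sqrt(2)*p^2 - 2*sqrt(2)*p + 4*p + 8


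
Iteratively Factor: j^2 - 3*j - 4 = (j + 1)*(j - 4)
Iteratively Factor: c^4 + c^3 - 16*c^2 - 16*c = (c - 4)*(c^3 + 5*c^2 + 4*c) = (c - 4)*(c + 1)*(c^2 + 4*c) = (c - 4)*(c + 1)*(c + 4)*(c)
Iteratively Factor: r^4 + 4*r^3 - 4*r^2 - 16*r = (r + 2)*(r^3 + 2*r^2 - 8*r) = (r - 2)*(r + 2)*(r^2 + 4*r) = (r - 2)*(r + 2)*(r + 4)*(r)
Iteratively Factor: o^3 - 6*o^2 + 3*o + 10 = (o - 2)*(o^2 - 4*o - 5) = (o - 2)*(o + 1)*(o - 5)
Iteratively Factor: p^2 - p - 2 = (p - 2)*(p + 1)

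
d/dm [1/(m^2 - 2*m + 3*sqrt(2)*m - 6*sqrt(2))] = (-2*m - 3*sqrt(2) + 2)/(m^2 - 2*m + 3*sqrt(2)*m - 6*sqrt(2))^2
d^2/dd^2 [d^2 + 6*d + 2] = 2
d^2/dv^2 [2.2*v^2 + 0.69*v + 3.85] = 4.40000000000000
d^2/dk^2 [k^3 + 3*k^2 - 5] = 6*k + 6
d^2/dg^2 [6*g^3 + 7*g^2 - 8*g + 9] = 36*g + 14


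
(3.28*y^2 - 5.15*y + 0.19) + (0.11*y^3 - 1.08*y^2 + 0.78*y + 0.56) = 0.11*y^3 + 2.2*y^2 - 4.37*y + 0.75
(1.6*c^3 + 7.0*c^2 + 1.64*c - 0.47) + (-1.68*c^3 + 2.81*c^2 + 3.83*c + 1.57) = -0.0799999999999998*c^3 + 9.81*c^2 + 5.47*c + 1.1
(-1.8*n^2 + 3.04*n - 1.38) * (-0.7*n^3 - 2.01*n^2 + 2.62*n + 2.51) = 1.26*n^5 + 1.49*n^4 - 9.8604*n^3 + 6.2206*n^2 + 4.0148*n - 3.4638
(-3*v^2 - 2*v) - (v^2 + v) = -4*v^2 - 3*v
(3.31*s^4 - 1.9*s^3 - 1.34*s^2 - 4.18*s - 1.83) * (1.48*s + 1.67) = 4.8988*s^5 + 2.7157*s^4 - 5.1562*s^3 - 8.4242*s^2 - 9.689*s - 3.0561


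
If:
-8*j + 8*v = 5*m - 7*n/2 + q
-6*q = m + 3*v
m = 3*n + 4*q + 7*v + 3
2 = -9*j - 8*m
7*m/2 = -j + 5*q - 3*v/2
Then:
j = -37/39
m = 85/104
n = 667/1248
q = 469/2496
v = -809/1248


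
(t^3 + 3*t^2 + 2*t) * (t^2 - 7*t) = t^5 - 4*t^4 - 19*t^3 - 14*t^2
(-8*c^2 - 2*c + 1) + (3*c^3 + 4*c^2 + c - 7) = 3*c^3 - 4*c^2 - c - 6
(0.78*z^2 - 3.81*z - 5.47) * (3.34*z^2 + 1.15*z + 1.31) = 2.6052*z^4 - 11.8284*z^3 - 21.6295*z^2 - 11.2816*z - 7.1657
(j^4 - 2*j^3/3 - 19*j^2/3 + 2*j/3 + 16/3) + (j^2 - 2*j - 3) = j^4 - 2*j^3/3 - 16*j^2/3 - 4*j/3 + 7/3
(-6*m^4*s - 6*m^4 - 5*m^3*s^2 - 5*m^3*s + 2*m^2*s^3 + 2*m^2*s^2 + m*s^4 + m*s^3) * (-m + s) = 6*m^5*s + 6*m^5 - m^4*s^2 - m^4*s - 7*m^3*s^3 - 7*m^3*s^2 + m^2*s^4 + m^2*s^3 + m*s^5 + m*s^4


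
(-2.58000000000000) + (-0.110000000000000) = -2.69000000000000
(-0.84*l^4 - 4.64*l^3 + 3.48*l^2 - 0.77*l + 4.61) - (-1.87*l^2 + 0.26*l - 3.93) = -0.84*l^4 - 4.64*l^3 + 5.35*l^2 - 1.03*l + 8.54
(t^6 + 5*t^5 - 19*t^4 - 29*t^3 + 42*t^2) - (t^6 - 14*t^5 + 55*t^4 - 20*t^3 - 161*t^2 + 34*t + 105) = 19*t^5 - 74*t^4 - 9*t^3 + 203*t^2 - 34*t - 105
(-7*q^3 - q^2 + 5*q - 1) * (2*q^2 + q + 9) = -14*q^5 - 9*q^4 - 54*q^3 - 6*q^2 + 44*q - 9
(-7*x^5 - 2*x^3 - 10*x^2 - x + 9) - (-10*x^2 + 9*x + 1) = -7*x^5 - 2*x^3 - 10*x + 8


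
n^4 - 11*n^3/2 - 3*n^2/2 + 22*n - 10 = (n - 5)*(n - 2)*(n - 1/2)*(n + 2)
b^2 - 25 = (b - 5)*(b + 5)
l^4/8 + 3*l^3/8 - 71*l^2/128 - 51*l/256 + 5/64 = (l/4 + 1)*(l/2 + 1/4)*(l - 5/4)*(l - 1/4)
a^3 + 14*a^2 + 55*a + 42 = (a + 1)*(a + 6)*(a + 7)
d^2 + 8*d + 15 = (d + 3)*(d + 5)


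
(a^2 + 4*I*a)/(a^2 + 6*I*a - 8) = a/(a + 2*I)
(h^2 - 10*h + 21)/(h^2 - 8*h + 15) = (h - 7)/(h - 5)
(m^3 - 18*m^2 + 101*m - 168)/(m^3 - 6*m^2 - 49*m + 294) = (m^2 - 11*m + 24)/(m^2 + m - 42)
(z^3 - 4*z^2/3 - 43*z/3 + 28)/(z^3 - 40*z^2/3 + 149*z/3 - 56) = (z + 4)/(z - 8)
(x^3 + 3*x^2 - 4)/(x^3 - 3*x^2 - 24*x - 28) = (x - 1)/(x - 7)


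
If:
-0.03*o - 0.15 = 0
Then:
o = -5.00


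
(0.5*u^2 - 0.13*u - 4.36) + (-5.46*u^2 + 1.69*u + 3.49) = -4.96*u^2 + 1.56*u - 0.87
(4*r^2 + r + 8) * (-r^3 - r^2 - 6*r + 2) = -4*r^5 - 5*r^4 - 33*r^3 - 6*r^2 - 46*r + 16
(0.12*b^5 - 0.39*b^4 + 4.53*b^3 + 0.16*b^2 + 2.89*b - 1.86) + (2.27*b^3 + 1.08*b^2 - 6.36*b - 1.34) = 0.12*b^5 - 0.39*b^4 + 6.8*b^3 + 1.24*b^2 - 3.47*b - 3.2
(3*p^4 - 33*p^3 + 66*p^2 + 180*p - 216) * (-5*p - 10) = -15*p^5 + 135*p^4 - 1560*p^2 - 720*p + 2160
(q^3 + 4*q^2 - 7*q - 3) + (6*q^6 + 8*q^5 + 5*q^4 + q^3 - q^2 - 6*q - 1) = 6*q^6 + 8*q^5 + 5*q^4 + 2*q^3 + 3*q^2 - 13*q - 4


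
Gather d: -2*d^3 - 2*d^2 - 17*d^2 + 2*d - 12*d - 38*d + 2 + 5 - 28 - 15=-2*d^3 - 19*d^2 - 48*d - 36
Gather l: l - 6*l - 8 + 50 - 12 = 30 - 5*l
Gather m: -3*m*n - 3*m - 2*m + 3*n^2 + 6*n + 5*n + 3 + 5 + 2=m*(-3*n - 5) + 3*n^2 + 11*n + 10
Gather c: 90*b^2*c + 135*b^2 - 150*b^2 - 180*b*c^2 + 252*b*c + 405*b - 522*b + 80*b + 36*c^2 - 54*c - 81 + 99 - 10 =-15*b^2 - 37*b + c^2*(36 - 180*b) + c*(90*b^2 + 252*b - 54) + 8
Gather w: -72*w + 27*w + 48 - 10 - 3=35 - 45*w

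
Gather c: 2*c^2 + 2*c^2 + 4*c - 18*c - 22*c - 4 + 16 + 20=4*c^2 - 36*c + 32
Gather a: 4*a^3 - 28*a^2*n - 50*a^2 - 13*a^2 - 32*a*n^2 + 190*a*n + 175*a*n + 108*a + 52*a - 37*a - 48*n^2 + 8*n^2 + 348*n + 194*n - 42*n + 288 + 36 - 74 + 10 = 4*a^3 + a^2*(-28*n - 63) + a*(-32*n^2 + 365*n + 123) - 40*n^2 + 500*n + 260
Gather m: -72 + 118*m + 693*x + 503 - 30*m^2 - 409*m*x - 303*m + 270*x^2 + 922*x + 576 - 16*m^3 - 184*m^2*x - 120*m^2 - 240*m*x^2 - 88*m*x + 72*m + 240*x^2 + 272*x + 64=-16*m^3 + m^2*(-184*x - 150) + m*(-240*x^2 - 497*x - 113) + 510*x^2 + 1887*x + 1071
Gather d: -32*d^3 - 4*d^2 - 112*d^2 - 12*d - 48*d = -32*d^3 - 116*d^2 - 60*d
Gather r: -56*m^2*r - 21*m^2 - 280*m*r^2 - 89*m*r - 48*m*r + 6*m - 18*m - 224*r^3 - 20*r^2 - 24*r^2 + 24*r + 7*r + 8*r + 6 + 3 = -21*m^2 - 12*m - 224*r^3 + r^2*(-280*m - 44) + r*(-56*m^2 - 137*m + 39) + 9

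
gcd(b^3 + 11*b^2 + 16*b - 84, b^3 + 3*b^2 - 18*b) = b + 6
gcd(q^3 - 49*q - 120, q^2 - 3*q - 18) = q + 3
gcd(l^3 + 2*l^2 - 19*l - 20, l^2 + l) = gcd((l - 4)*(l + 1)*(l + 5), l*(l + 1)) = l + 1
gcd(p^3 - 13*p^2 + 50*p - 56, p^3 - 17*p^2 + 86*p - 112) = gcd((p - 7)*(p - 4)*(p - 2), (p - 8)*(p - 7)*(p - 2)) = p^2 - 9*p + 14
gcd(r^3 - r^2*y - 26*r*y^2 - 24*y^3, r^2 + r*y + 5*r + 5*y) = r + y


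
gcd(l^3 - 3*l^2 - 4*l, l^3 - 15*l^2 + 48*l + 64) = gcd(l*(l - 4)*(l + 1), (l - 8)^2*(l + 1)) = l + 1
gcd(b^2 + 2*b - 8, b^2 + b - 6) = b - 2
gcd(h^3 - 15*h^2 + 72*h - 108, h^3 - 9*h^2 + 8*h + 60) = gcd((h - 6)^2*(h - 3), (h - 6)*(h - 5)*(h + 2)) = h - 6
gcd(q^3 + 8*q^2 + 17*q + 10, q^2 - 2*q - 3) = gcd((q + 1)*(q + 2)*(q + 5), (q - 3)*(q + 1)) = q + 1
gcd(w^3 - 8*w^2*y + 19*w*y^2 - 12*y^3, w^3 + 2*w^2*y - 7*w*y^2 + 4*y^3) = -w + y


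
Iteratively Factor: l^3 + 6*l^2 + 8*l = (l)*(l^2 + 6*l + 8) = l*(l + 2)*(l + 4)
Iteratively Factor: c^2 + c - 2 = (c - 1)*(c + 2)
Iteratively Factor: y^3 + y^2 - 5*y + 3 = (y + 3)*(y^2 - 2*y + 1) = (y - 1)*(y + 3)*(y - 1)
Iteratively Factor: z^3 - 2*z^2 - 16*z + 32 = (z - 2)*(z^2 - 16) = (z - 2)*(z + 4)*(z - 4)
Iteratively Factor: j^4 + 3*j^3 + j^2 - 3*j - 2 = (j + 2)*(j^3 + j^2 - j - 1) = (j + 1)*(j + 2)*(j^2 - 1) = (j + 1)^2*(j + 2)*(j - 1)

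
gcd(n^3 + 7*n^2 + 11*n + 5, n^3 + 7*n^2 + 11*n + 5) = n^3 + 7*n^2 + 11*n + 5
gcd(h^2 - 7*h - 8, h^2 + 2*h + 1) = h + 1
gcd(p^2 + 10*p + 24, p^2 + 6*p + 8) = p + 4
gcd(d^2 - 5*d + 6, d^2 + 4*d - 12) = d - 2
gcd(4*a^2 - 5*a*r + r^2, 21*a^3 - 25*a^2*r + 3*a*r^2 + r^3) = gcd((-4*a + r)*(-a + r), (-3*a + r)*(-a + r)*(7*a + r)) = -a + r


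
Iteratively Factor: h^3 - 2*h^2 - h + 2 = (h - 2)*(h^2 - 1) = (h - 2)*(h + 1)*(h - 1)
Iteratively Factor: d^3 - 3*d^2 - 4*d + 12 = (d - 3)*(d^2 - 4) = (d - 3)*(d + 2)*(d - 2)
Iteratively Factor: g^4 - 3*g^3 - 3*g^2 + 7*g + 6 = (g + 1)*(g^3 - 4*g^2 + g + 6) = (g + 1)^2*(g^2 - 5*g + 6) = (g - 2)*(g + 1)^2*(g - 3)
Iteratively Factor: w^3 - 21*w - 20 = (w - 5)*(w^2 + 5*w + 4) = (w - 5)*(w + 4)*(w + 1)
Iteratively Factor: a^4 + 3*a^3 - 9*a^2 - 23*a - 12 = (a + 1)*(a^3 + 2*a^2 - 11*a - 12) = (a + 1)*(a + 4)*(a^2 - 2*a - 3) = (a - 3)*(a + 1)*(a + 4)*(a + 1)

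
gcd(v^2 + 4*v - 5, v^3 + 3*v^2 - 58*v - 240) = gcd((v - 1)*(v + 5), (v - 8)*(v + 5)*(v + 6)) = v + 5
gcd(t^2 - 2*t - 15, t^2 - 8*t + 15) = t - 5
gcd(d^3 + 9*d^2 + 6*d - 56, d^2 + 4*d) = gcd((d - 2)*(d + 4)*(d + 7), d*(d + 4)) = d + 4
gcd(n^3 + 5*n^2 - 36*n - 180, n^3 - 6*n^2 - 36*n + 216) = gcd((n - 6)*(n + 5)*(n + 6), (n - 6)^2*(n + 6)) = n^2 - 36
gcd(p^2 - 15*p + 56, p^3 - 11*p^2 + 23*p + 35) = p - 7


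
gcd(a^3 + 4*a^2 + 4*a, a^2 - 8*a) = a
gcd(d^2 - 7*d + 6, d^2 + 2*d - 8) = 1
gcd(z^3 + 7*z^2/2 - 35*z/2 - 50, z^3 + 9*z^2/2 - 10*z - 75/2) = z^2 + 15*z/2 + 25/2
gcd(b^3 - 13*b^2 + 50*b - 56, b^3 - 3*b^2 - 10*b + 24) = b^2 - 6*b + 8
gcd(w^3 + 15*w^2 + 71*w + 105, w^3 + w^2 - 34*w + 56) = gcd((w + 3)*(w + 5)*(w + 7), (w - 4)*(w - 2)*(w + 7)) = w + 7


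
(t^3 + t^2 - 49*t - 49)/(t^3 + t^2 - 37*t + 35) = (t^2 - 6*t - 7)/(t^2 - 6*t + 5)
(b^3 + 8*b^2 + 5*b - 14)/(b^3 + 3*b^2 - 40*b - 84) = (b - 1)/(b - 6)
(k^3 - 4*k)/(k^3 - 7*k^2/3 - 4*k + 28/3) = 3*k/(3*k - 7)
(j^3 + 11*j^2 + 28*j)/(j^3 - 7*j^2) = (j^2 + 11*j + 28)/(j*(j - 7))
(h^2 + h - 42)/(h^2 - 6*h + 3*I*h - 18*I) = (h + 7)/(h + 3*I)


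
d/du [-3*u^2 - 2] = -6*u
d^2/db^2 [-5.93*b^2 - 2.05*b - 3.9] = -11.8600000000000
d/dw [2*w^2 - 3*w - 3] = 4*w - 3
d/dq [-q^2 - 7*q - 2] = -2*q - 7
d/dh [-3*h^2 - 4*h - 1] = -6*h - 4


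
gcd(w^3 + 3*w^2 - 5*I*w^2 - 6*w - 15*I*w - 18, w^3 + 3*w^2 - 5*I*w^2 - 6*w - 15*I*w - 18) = w^3 + w^2*(3 - 5*I) + w*(-6 - 15*I) - 18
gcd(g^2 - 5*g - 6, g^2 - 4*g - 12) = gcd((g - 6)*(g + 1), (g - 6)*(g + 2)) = g - 6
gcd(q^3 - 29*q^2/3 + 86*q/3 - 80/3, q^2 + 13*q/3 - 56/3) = q - 8/3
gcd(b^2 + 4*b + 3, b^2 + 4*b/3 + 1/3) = b + 1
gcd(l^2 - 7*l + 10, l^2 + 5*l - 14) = l - 2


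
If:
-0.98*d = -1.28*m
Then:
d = 1.30612244897959*m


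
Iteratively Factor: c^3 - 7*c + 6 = (c + 3)*(c^2 - 3*c + 2) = (c - 1)*(c + 3)*(c - 2)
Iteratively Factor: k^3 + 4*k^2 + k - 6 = (k + 2)*(k^2 + 2*k - 3) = (k + 2)*(k + 3)*(k - 1)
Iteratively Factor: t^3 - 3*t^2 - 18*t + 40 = (t - 2)*(t^2 - t - 20) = (t - 2)*(t + 4)*(t - 5)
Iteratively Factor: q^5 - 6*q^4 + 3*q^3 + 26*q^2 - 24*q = (q + 2)*(q^4 - 8*q^3 + 19*q^2 - 12*q) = (q - 3)*(q + 2)*(q^3 - 5*q^2 + 4*q) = q*(q - 3)*(q + 2)*(q^2 - 5*q + 4) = q*(q - 3)*(q - 1)*(q + 2)*(q - 4)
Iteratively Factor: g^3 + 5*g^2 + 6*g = (g + 3)*(g^2 + 2*g) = (g + 2)*(g + 3)*(g)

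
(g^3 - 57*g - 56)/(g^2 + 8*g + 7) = g - 8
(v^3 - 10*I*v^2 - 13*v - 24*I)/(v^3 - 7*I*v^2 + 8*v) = (v - 3*I)/v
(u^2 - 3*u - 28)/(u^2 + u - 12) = (u - 7)/(u - 3)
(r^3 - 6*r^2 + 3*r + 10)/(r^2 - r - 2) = r - 5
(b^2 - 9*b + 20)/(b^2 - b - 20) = (b - 4)/(b + 4)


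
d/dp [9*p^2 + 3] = 18*p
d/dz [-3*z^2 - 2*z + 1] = -6*z - 2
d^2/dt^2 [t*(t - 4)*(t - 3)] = 6*t - 14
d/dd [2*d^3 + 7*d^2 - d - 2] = 6*d^2 + 14*d - 1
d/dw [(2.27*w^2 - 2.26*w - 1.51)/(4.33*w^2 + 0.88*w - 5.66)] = (11.7834*w^2 - 12.6198*w + 14.1204)/(18.7489*w^4 + 7.6208*w^3 - 48.2412*w^2 - 9.9616*w + 32.0356)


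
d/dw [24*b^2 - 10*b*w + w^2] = -10*b + 2*w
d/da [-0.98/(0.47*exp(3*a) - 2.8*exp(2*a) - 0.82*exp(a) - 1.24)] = (1.3818*exp(2*a) - 5.488*exp(a) - 0.8036)*exp(a)/(-0.47*exp(3*a) + 2.8*exp(2*a) + 0.82*exp(a) + 1.24)^2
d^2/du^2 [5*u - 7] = 0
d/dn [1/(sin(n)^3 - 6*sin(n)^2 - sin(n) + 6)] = (-3*sin(n)^2 + 12*sin(n) + 1)/((sin(n) - 6)^2*cos(n)^3)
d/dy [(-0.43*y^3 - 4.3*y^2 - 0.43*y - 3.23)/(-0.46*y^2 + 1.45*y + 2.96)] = (0.1978*y^4 - 1.247*y^3 - 10.2512*y^2 - 28.4276*y + 3.4107)/(0.2116*y^4 - 1.334*y^3 - 0.6207*y^2 + 8.584*y + 8.7616)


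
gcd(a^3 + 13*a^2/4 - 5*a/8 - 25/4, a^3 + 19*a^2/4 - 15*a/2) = a - 5/4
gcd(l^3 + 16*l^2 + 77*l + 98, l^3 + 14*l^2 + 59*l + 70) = l^2 + 9*l + 14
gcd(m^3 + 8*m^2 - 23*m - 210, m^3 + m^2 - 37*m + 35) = m^2 + 2*m - 35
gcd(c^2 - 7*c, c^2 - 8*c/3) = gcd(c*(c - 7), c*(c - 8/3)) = c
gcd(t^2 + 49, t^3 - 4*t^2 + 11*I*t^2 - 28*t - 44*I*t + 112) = t + 7*I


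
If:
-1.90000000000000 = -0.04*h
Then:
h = 47.50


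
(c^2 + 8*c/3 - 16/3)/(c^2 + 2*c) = (3*c^2 + 8*c - 16)/(3*c*(c + 2))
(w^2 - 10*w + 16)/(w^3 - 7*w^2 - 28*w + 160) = (w - 2)/(w^2 + w - 20)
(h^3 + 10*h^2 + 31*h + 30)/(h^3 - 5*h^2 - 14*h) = (h^2 + 8*h + 15)/(h*(h - 7))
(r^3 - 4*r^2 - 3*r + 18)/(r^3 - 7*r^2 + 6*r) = (r^3 - 4*r^2 - 3*r + 18)/(r*(r^2 - 7*r + 6))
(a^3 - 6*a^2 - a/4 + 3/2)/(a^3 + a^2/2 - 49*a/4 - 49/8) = 2*(2*a^2 - 13*a + 6)/(4*a^2 - 49)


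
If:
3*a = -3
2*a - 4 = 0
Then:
No Solution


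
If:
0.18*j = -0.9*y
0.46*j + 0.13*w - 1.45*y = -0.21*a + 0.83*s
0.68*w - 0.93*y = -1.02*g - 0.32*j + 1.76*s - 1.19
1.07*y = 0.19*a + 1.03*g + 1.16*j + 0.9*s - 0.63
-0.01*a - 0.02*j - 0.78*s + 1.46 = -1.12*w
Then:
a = 19.0192032808607*y + 1.77440399141138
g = 2.86077514201943*y + 0.0418353138606544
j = -5.0*y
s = 0.344169978173828*y + 0.277525409283737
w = 0.320218406950173*y - 1.09445191146837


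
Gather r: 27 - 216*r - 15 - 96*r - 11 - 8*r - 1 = -320*r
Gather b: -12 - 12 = -24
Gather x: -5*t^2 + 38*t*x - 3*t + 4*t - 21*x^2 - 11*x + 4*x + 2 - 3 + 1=-5*t^2 + t - 21*x^2 + x*(38*t - 7)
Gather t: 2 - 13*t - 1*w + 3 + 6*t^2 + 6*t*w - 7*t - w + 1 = 6*t^2 + t*(6*w - 20) - 2*w + 6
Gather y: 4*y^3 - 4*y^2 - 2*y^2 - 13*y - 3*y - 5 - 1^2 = 4*y^3 - 6*y^2 - 16*y - 6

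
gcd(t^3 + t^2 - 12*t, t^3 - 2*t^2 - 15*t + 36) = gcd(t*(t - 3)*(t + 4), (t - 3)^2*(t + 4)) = t^2 + t - 12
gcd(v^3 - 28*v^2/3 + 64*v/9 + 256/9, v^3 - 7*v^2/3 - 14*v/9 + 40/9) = v + 4/3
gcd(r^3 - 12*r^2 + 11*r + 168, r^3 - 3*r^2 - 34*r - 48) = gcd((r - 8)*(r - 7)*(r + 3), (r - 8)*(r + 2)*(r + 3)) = r^2 - 5*r - 24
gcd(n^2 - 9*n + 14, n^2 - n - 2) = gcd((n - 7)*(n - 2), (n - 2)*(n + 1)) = n - 2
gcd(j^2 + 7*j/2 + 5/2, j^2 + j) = j + 1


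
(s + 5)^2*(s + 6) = s^3 + 16*s^2 + 85*s + 150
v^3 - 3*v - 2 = (v - 2)*(v + 1)^2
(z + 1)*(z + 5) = z^2 + 6*z + 5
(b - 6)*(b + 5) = b^2 - b - 30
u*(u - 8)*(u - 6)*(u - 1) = u^4 - 15*u^3 + 62*u^2 - 48*u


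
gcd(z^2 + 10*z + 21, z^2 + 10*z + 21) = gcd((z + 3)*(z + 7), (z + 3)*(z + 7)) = z^2 + 10*z + 21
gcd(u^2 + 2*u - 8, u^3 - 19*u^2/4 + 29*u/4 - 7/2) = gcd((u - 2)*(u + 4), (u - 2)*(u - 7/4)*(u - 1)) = u - 2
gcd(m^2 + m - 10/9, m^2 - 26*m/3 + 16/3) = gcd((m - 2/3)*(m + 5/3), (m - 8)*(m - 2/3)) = m - 2/3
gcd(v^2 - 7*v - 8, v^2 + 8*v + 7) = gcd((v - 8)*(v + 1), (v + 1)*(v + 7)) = v + 1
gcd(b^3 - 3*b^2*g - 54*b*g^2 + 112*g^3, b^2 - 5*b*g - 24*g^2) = b - 8*g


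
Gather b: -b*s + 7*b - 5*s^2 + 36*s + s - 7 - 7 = b*(7 - s) - 5*s^2 + 37*s - 14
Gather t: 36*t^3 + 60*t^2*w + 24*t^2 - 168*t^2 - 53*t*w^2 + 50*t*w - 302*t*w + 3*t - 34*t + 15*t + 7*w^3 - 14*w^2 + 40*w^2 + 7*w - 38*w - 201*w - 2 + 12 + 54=36*t^3 + t^2*(60*w - 144) + t*(-53*w^2 - 252*w - 16) + 7*w^3 + 26*w^2 - 232*w + 64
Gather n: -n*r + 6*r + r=-n*r + 7*r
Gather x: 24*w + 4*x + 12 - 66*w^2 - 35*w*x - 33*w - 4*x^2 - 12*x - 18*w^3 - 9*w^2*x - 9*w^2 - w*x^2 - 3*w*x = -18*w^3 - 75*w^2 - 9*w + x^2*(-w - 4) + x*(-9*w^2 - 38*w - 8) + 12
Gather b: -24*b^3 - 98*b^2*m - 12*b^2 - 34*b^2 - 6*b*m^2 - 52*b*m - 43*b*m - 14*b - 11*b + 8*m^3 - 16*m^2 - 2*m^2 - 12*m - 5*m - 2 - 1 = -24*b^3 + b^2*(-98*m - 46) + b*(-6*m^2 - 95*m - 25) + 8*m^3 - 18*m^2 - 17*m - 3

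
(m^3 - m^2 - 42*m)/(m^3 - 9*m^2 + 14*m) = (m + 6)/(m - 2)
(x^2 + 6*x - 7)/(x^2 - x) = (x + 7)/x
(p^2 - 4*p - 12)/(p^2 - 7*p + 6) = (p + 2)/(p - 1)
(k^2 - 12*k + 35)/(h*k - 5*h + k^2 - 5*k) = (k - 7)/(h + k)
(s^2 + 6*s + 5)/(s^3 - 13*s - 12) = (s + 5)/(s^2 - s - 12)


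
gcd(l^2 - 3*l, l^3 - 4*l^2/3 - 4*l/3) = l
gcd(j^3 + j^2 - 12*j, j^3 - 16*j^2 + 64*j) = j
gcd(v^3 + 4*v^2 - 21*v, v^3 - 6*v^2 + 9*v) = v^2 - 3*v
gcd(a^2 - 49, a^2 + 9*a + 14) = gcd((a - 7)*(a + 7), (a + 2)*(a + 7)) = a + 7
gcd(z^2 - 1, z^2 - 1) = z^2 - 1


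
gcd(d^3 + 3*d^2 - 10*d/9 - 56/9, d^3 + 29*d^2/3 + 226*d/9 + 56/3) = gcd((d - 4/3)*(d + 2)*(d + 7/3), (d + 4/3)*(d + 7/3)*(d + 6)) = d + 7/3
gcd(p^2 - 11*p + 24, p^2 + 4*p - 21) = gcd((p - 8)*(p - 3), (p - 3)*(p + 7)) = p - 3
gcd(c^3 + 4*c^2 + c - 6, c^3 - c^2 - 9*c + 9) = c^2 + 2*c - 3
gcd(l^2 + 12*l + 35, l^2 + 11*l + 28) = l + 7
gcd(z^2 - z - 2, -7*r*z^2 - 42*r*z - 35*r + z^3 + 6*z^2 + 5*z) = z + 1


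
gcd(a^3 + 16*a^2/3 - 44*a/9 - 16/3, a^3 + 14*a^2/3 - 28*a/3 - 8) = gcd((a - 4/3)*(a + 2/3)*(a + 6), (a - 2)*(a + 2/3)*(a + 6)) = a^2 + 20*a/3 + 4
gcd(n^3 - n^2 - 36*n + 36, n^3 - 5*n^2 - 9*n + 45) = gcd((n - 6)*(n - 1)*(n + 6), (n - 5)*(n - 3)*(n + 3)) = 1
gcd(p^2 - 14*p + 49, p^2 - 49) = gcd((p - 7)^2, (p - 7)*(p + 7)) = p - 7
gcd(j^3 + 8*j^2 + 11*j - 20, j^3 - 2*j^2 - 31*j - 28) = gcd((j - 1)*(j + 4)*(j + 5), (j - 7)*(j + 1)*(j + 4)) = j + 4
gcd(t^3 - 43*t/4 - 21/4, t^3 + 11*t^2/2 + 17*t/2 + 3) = t^2 + 7*t/2 + 3/2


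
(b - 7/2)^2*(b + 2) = b^3 - 5*b^2 - 7*b/4 + 49/2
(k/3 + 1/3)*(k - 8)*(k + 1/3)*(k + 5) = k^4/3 - 5*k^3/9 - 131*k^2/9 - 163*k/9 - 40/9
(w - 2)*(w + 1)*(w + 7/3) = w^3 + 4*w^2/3 - 13*w/3 - 14/3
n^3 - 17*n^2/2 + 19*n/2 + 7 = (n - 7)*(n - 2)*(n + 1/2)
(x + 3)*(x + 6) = x^2 + 9*x + 18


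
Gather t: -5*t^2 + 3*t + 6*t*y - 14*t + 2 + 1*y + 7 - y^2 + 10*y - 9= -5*t^2 + t*(6*y - 11) - y^2 + 11*y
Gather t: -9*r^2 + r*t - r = -9*r^2 + r*t - r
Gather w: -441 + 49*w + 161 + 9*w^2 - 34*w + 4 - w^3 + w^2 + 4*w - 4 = -w^3 + 10*w^2 + 19*w - 280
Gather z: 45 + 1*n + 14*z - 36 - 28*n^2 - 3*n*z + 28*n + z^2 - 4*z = -28*n^2 + 29*n + z^2 + z*(10 - 3*n) + 9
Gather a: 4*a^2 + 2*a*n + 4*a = 4*a^2 + a*(2*n + 4)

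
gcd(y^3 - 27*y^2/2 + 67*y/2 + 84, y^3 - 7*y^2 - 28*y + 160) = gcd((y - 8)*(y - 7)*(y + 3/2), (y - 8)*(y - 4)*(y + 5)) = y - 8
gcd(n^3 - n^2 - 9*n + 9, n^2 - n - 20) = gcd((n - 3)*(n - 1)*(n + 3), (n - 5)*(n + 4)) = 1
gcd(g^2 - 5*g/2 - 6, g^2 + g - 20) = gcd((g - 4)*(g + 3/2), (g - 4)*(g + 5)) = g - 4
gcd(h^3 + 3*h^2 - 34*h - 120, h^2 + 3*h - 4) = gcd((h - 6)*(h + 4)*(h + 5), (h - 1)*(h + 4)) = h + 4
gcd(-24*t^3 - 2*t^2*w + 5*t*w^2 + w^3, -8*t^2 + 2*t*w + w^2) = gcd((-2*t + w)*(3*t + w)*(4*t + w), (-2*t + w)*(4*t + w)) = 8*t^2 - 2*t*w - w^2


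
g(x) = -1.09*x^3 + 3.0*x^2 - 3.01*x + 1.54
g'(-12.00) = -545.89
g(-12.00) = 2353.18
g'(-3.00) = -50.44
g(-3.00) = 67.00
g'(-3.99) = -79.01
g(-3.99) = 130.55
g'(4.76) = -48.54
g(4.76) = -62.37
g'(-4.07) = -81.60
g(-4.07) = 136.97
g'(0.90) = -0.26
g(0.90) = 0.47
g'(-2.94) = -48.91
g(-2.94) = 64.02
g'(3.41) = -20.57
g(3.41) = -17.06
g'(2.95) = -13.77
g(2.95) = -9.21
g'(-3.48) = -63.49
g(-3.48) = 94.28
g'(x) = -3.27*x^2 + 6.0*x - 3.01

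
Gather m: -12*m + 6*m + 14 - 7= 7 - 6*m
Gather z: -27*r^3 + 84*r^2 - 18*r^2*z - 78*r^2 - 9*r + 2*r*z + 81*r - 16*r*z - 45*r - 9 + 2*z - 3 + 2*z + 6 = -27*r^3 + 6*r^2 + 27*r + z*(-18*r^2 - 14*r + 4) - 6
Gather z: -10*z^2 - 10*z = -10*z^2 - 10*z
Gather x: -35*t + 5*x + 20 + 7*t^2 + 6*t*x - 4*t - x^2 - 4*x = 7*t^2 - 39*t - x^2 + x*(6*t + 1) + 20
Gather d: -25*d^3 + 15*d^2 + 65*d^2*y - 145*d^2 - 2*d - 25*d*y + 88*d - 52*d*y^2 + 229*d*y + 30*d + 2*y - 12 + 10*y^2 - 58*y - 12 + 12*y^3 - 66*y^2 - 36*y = -25*d^3 + d^2*(65*y - 130) + d*(-52*y^2 + 204*y + 116) + 12*y^3 - 56*y^2 - 92*y - 24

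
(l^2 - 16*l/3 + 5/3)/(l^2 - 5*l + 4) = (3*l^2 - 16*l + 5)/(3*(l^2 - 5*l + 4))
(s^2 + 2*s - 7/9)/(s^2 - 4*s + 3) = (s^2 + 2*s - 7/9)/(s^2 - 4*s + 3)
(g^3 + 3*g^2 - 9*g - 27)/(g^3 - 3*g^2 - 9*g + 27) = (g + 3)/(g - 3)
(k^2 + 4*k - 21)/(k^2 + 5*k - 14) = (k - 3)/(k - 2)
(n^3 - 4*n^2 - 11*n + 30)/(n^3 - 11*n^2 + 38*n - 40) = (n + 3)/(n - 4)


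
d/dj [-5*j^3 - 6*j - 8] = -15*j^2 - 6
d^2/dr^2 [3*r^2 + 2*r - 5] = 6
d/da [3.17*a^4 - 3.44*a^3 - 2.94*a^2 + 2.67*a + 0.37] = 12.68*a^3 - 10.32*a^2 - 5.88*a + 2.67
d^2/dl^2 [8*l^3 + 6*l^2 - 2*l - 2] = 48*l + 12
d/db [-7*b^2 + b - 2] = 1 - 14*b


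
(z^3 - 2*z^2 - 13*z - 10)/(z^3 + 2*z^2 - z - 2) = (z - 5)/(z - 1)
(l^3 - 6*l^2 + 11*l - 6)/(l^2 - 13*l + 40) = (l^3 - 6*l^2 + 11*l - 6)/(l^2 - 13*l + 40)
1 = 1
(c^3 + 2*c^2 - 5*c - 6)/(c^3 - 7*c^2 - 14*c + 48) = (c + 1)/(c - 8)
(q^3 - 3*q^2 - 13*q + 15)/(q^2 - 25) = (q^2 + 2*q - 3)/(q + 5)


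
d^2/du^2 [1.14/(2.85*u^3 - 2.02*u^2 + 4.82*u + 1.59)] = ((4.6056 - 19.494*u)*(2.85*u^3 - 2.02*u^2 + 4.82*u + 1.59) + 1.14*(8.55*u^2 - 4.04*u + 4.82)*(17.1*u^2 - 8.08*u + 9.64))/(2.85*u^3 - 2.02*u^2 + 4.82*u + 1.59)^3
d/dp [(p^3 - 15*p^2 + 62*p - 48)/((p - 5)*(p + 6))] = (p^4 + 2*p^3 - 167*p^2 + 996*p - 1812)/(p^4 + 2*p^3 - 59*p^2 - 60*p + 900)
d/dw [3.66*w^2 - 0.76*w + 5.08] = 7.32*w - 0.76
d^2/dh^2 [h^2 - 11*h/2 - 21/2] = 2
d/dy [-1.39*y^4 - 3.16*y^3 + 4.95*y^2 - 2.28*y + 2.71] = -5.56*y^3 - 9.48*y^2 + 9.9*y - 2.28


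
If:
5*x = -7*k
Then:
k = -5*x/7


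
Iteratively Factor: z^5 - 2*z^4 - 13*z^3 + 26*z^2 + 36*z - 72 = (z + 3)*(z^4 - 5*z^3 + 2*z^2 + 20*z - 24) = (z - 2)*(z + 3)*(z^3 - 3*z^2 - 4*z + 12) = (z - 3)*(z - 2)*(z + 3)*(z^2 - 4) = (z - 3)*(z - 2)*(z + 2)*(z + 3)*(z - 2)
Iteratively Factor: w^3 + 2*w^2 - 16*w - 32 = (w + 4)*(w^2 - 2*w - 8) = (w - 4)*(w + 4)*(w + 2)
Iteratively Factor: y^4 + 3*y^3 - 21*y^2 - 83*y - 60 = (y + 3)*(y^3 - 21*y - 20) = (y - 5)*(y + 3)*(y^2 + 5*y + 4) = (y - 5)*(y + 3)*(y + 4)*(y + 1)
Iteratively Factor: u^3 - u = (u + 1)*(u^2 - u) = u*(u + 1)*(u - 1)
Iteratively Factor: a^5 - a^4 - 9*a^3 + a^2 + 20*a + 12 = (a - 2)*(a^4 + a^3 - 7*a^2 - 13*a - 6) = (a - 2)*(a + 2)*(a^3 - a^2 - 5*a - 3) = (a - 2)*(a + 1)*(a + 2)*(a^2 - 2*a - 3) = (a - 3)*(a - 2)*(a + 1)*(a + 2)*(a + 1)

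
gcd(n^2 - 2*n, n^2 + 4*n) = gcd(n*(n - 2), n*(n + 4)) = n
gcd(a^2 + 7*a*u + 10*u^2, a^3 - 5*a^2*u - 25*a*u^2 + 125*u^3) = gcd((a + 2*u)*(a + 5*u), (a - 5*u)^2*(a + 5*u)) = a + 5*u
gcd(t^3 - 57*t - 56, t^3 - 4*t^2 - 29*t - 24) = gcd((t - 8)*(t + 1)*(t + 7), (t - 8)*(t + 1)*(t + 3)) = t^2 - 7*t - 8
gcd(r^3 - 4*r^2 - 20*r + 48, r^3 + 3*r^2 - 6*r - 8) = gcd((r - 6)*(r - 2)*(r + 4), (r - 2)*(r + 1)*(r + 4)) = r^2 + 2*r - 8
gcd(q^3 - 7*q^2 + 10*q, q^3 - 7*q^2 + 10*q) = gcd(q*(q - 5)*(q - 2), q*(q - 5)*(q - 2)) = q^3 - 7*q^2 + 10*q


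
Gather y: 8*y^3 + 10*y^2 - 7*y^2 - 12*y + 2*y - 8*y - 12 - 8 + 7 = 8*y^3 + 3*y^2 - 18*y - 13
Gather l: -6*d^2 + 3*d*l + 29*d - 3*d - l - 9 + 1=-6*d^2 + 26*d + l*(3*d - 1) - 8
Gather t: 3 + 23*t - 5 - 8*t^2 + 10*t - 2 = -8*t^2 + 33*t - 4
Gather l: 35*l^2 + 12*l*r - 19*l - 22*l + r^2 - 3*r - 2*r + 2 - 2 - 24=35*l^2 + l*(12*r - 41) + r^2 - 5*r - 24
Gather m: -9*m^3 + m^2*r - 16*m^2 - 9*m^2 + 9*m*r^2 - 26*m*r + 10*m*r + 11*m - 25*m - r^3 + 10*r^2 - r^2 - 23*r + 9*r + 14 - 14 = -9*m^3 + m^2*(r - 25) + m*(9*r^2 - 16*r - 14) - r^3 + 9*r^2 - 14*r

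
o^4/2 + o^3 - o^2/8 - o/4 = o*(o/2 + 1)*(o - 1/2)*(o + 1/2)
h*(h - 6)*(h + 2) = h^3 - 4*h^2 - 12*h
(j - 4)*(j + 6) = j^2 + 2*j - 24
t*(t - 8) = t^2 - 8*t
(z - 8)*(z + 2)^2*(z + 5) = z^4 + z^3 - 48*z^2 - 172*z - 160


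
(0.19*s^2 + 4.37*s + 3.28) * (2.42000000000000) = 0.4598*s^2 + 10.5754*s + 7.9376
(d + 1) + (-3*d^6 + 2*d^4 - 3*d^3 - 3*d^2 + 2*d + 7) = -3*d^6 + 2*d^4 - 3*d^3 - 3*d^2 + 3*d + 8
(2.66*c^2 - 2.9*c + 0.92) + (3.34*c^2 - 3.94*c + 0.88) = 6.0*c^2 - 6.84*c + 1.8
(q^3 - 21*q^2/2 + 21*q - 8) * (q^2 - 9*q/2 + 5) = q^5 - 15*q^4 + 293*q^3/4 - 155*q^2 + 141*q - 40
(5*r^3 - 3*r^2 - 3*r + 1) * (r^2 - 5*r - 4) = 5*r^5 - 28*r^4 - 8*r^3 + 28*r^2 + 7*r - 4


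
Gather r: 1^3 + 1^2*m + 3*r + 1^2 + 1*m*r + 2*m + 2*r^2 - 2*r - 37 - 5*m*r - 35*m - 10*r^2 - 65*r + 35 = -32*m - 8*r^2 + r*(-4*m - 64)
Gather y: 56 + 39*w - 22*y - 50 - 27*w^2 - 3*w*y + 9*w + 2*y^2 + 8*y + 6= -27*w^2 + 48*w + 2*y^2 + y*(-3*w - 14) + 12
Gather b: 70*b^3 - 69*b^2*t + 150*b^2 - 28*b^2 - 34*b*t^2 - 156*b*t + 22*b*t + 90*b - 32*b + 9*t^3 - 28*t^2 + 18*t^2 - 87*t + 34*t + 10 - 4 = 70*b^3 + b^2*(122 - 69*t) + b*(-34*t^2 - 134*t + 58) + 9*t^3 - 10*t^2 - 53*t + 6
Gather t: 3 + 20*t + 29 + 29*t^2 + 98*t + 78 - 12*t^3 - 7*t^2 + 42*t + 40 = -12*t^3 + 22*t^2 + 160*t + 150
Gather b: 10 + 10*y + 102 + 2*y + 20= 12*y + 132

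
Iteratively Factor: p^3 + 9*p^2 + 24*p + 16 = (p + 4)*(p^2 + 5*p + 4) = (p + 4)^2*(p + 1)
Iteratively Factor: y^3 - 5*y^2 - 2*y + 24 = (y + 2)*(y^2 - 7*y + 12) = (y - 4)*(y + 2)*(y - 3)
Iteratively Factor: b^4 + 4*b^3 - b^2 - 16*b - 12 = (b + 2)*(b^3 + 2*b^2 - 5*b - 6) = (b + 2)*(b + 3)*(b^2 - b - 2) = (b + 1)*(b + 2)*(b + 3)*(b - 2)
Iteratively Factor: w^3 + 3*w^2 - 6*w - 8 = (w + 1)*(w^2 + 2*w - 8) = (w - 2)*(w + 1)*(w + 4)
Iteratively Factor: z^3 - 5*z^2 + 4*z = (z - 1)*(z^2 - 4*z) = (z - 4)*(z - 1)*(z)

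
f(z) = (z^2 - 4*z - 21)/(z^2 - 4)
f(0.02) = 5.27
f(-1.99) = 227.57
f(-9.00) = 1.25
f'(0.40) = 2.05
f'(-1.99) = -22499.61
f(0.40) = 5.84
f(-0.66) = 5.03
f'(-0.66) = -0.37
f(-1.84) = 16.69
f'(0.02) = 1.04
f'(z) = -2*z*(z^2 - 4*z - 21)/(z^2 - 4)^2 + (2*z - 4)/(z^2 - 4) = 2*(2*z^2 + 17*z + 8)/(z^4 - 8*z^2 + 16)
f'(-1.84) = -87.47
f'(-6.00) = -0.04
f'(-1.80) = -55.82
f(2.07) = -87.73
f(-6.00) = 1.22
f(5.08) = -0.71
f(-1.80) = 13.89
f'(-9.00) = 0.01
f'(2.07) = 1275.37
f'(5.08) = 0.61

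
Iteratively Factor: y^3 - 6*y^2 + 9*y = (y)*(y^2 - 6*y + 9) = y*(y - 3)*(y - 3)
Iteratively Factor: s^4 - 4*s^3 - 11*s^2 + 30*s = (s + 3)*(s^3 - 7*s^2 + 10*s) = (s - 2)*(s + 3)*(s^2 - 5*s) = s*(s - 2)*(s + 3)*(s - 5)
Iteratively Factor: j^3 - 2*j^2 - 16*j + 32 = (j + 4)*(j^2 - 6*j + 8) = (j - 2)*(j + 4)*(j - 4)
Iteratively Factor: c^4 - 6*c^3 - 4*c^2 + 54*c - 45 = (c - 5)*(c^3 - c^2 - 9*c + 9) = (c - 5)*(c - 1)*(c^2 - 9) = (c - 5)*(c - 1)*(c + 3)*(c - 3)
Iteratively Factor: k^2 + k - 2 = (k - 1)*(k + 2)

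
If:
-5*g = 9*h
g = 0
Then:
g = 0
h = 0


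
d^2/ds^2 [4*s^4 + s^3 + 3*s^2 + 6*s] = 48*s^2 + 6*s + 6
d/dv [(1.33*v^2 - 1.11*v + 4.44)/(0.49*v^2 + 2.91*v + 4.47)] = (4.4142*v^2 + 7.539*v - 17.8821)/(0.2401*v^4 + 2.8518*v^3 + 12.8487*v^2 + 26.0154*v + 19.9809)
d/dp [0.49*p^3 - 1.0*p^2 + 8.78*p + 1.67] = 1.47*p^2 - 2.0*p + 8.78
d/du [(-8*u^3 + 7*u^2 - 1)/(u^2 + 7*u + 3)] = (-8*u^4 - 112*u^3 - 23*u^2 + 44*u + 7)/(u^4 + 14*u^3 + 55*u^2 + 42*u + 9)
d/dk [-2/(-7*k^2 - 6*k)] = 4*(-7*k - 3)/(k^2*(7*k + 6)^2)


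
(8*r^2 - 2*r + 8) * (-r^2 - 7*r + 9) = -8*r^4 - 54*r^3 + 78*r^2 - 74*r + 72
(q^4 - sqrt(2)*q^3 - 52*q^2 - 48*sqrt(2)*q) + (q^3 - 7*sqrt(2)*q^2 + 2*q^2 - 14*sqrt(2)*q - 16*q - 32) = q^4 - sqrt(2)*q^3 + q^3 - 50*q^2 - 7*sqrt(2)*q^2 - 62*sqrt(2)*q - 16*q - 32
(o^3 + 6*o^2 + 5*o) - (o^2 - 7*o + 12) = o^3 + 5*o^2 + 12*o - 12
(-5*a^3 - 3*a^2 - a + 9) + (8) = -5*a^3 - 3*a^2 - a + 17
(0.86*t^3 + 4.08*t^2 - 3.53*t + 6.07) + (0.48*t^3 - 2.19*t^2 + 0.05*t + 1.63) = 1.34*t^3 + 1.89*t^2 - 3.48*t + 7.7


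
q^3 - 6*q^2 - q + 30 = (q - 5)*(q - 3)*(q + 2)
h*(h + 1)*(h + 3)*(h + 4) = h^4 + 8*h^3 + 19*h^2 + 12*h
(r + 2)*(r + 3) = r^2 + 5*r + 6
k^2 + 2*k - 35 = (k - 5)*(k + 7)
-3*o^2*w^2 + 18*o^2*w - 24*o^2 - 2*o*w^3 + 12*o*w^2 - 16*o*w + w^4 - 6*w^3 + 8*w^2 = (-3*o + w)*(o + w)*(w - 4)*(w - 2)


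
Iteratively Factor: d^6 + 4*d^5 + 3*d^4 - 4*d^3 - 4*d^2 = (d)*(d^5 + 4*d^4 + 3*d^3 - 4*d^2 - 4*d) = d^2*(d^4 + 4*d^3 + 3*d^2 - 4*d - 4) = d^2*(d + 1)*(d^3 + 3*d^2 - 4) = d^2*(d - 1)*(d + 1)*(d^2 + 4*d + 4) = d^2*(d - 1)*(d + 1)*(d + 2)*(d + 2)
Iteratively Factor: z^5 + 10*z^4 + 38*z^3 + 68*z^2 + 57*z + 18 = (z + 1)*(z^4 + 9*z^3 + 29*z^2 + 39*z + 18) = (z + 1)^2*(z^3 + 8*z^2 + 21*z + 18) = (z + 1)^2*(z + 3)*(z^2 + 5*z + 6) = (z + 1)^2*(z + 2)*(z + 3)*(z + 3)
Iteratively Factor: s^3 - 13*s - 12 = (s - 4)*(s^2 + 4*s + 3) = (s - 4)*(s + 1)*(s + 3)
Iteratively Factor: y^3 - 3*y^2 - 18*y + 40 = (y - 5)*(y^2 + 2*y - 8) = (y - 5)*(y + 4)*(y - 2)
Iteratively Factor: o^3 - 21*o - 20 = (o - 5)*(o^2 + 5*o + 4) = (o - 5)*(o + 1)*(o + 4)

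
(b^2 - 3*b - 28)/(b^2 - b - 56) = (-b^2 + 3*b + 28)/(-b^2 + b + 56)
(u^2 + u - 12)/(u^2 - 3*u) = (u + 4)/u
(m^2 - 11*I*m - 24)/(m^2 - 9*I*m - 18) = (m - 8*I)/(m - 6*I)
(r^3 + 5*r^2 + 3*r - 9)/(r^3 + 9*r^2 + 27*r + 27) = (r - 1)/(r + 3)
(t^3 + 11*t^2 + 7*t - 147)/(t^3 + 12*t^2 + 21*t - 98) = (t - 3)/(t - 2)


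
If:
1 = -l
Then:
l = -1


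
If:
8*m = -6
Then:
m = -3/4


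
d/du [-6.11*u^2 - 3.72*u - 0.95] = -12.22*u - 3.72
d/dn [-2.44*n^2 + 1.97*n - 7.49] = 1.97 - 4.88*n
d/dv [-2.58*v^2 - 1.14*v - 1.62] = -5.16*v - 1.14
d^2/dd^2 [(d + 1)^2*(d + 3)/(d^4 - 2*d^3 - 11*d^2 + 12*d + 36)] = 2*(d^5 + 17*d^4 + 90*d^3 + 242*d^2 + 277*d + 141)/(d^8 - 4*d^7 - 18*d^6 + 68*d^5 + 145*d^4 - 408*d^3 - 648*d^2 + 864*d + 1296)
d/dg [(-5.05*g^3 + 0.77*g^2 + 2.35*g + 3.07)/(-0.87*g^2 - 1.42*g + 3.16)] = (4.3935*g^4 + 14.342*g^3 - 46.9229*g^2 + 10.2082*g + 11.7854)/(0.7569*g^4 + 2.4708*g^3 - 3.482*g^2 - 8.9744*g + 9.9856)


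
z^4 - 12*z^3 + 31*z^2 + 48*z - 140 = (z - 7)*(z - 5)*(z - 2)*(z + 2)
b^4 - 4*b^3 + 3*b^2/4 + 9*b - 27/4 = (b - 3)*(b - 3/2)*(b - 1)*(b + 3/2)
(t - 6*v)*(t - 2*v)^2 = t^3 - 10*t^2*v + 28*t*v^2 - 24*v^3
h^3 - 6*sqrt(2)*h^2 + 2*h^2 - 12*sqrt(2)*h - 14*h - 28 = (h + 2)*(h - 7*sqrt(2))*(h + sqrt(2))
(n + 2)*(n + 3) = n^2 + 5*n + 6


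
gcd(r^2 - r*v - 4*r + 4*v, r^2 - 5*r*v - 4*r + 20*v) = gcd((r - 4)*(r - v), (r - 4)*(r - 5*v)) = r - 4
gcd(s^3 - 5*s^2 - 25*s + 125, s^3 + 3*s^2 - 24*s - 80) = s - 5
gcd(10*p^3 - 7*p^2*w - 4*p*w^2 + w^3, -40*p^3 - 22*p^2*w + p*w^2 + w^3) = 10*p^2 + 3*p*w - w^2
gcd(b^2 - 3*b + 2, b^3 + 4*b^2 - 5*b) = b - 1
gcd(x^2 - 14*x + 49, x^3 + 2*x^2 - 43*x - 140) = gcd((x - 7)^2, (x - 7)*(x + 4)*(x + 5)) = x - 7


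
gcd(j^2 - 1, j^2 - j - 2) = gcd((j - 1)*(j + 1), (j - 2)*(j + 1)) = j + 1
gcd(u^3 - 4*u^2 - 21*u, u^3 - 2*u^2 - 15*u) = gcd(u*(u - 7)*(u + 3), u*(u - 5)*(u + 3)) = u^2 + 3*u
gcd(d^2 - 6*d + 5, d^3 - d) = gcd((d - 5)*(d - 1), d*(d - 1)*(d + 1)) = d - 1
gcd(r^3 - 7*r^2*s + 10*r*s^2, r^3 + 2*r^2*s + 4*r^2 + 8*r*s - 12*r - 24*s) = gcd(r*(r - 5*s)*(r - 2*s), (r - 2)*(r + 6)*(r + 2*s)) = 1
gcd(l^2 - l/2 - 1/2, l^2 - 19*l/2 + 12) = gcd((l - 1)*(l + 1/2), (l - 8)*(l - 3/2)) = 1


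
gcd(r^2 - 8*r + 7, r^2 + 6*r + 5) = 1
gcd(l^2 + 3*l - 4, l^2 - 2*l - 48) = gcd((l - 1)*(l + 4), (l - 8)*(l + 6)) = 1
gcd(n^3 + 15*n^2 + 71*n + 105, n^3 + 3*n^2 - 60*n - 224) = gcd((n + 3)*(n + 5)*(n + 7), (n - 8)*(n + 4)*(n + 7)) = n + 7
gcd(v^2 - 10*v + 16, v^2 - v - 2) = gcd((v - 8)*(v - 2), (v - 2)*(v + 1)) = v - 2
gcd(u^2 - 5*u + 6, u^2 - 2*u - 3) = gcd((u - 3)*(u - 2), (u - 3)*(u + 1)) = u - 3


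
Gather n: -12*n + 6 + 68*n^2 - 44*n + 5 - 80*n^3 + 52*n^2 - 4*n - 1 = -80*n^3 + 120*n^2 - 60*n + 10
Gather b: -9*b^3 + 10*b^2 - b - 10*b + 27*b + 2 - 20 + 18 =-9*b^3 + 10*b^2 + 16*b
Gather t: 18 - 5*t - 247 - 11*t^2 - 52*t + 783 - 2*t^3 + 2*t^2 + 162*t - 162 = -2*t^3 - 9*t^2 + 105*t + 392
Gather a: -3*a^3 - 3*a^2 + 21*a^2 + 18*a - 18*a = -3*a^3 + 18*a^2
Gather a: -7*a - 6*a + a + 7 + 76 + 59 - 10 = 132 - 12*a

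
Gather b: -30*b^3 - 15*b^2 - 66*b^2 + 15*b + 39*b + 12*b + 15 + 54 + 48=-30*b^3 - 81*b^2 + 66*b + 117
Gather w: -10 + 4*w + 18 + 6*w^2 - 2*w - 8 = 6*w^2 + 2*w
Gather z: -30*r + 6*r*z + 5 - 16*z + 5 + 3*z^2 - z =-30*r + 3*z^2 + z*(6*r - 17) + 10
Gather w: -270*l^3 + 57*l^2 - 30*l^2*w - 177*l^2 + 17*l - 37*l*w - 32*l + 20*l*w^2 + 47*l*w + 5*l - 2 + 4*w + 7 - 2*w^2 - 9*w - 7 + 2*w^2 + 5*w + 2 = -270*l^3 - 120*l^2 + 20*l*w^2 - 10*l + w*(-30*l^2 + 10*l)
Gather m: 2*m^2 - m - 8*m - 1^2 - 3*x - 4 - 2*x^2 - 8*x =2*m^2 - 9*m - 2*x^2 - 11*x - 5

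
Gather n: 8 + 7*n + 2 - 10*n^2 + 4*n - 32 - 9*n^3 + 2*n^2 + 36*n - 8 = -9*n^3 - 8*n^2 + 47*n - 30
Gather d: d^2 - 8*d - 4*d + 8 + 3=d^2 - 12*d + 11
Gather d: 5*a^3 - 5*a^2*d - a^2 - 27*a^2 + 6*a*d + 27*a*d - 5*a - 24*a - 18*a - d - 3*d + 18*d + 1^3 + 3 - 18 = 5*a^3 - 28*a^2 - 47*a + d*(-5*a^2 + 33*a + 14) - 14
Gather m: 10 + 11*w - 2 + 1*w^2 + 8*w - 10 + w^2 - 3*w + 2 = 2*w^2 + 16*w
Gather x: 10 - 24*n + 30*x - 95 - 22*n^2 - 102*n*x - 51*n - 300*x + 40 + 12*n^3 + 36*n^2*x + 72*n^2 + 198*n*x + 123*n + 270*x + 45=12*n^3 + 50*n^2 + 48*n + x*(36*n^2 + 96*n)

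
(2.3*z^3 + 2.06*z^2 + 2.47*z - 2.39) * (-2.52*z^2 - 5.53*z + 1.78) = -5.796*z^5 - 17.9102*z^4 - 13.5222*z^3 - 3.9695*z^2 + 17.6133*z - 4.2542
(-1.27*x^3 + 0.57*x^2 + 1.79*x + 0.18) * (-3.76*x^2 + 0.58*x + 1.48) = 4.7752*x^5 - 2.8798*x^4 - 8.2794*x^3 + 1.205*x^2 + 2.7536*x + 0.2664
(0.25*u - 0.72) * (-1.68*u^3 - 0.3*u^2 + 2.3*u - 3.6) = -0.42*u^4 + 1.1346*u^3 + 0.791*u^2 - 2.556*u + 2.592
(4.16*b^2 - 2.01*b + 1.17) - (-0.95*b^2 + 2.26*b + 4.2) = 5.11*b^2 - 4.27*b - 3.03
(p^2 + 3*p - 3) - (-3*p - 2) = p^2 + 6*p - 1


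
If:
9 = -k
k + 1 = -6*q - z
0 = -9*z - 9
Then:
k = -9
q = 3/2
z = -1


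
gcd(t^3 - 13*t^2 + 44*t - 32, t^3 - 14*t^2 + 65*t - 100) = t - 4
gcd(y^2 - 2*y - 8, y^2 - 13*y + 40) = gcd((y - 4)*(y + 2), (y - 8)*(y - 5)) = 1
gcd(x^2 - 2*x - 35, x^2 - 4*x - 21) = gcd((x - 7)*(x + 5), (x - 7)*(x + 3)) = x - 7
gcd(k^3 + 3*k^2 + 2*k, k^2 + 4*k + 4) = k + 2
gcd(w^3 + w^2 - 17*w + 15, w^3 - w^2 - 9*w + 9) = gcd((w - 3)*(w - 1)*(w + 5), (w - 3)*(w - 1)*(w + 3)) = w^2 - 4*w + 3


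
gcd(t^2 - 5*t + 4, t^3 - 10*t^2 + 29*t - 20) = t^2 - 5*t + 4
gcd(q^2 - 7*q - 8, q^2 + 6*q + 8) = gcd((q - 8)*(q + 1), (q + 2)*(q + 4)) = 1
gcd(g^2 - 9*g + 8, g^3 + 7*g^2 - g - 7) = g - 1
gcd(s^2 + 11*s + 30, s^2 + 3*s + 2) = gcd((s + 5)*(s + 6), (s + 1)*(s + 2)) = 1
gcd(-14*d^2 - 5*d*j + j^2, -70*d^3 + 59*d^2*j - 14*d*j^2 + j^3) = 7*d - j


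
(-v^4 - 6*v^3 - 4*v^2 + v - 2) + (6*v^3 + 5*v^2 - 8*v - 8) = -v^4 + v^2 - 7*v - 10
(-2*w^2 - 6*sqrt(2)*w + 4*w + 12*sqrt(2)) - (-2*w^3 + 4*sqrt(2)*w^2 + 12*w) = 2*w^3 - 4*sqrt(2)*w^2 - 2*w^2 - 6*sqrt(2)*w - 8*w + 12*sqrt(2)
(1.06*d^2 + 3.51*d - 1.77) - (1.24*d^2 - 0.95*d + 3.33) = -0.18*d^2 + 4.46*d - 5.1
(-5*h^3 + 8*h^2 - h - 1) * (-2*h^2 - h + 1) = 10*h^5 - 11*h^4 - 11*h^3 + 11*h^2 - 1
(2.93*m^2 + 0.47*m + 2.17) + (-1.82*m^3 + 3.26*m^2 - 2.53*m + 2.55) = -1.82*m^3 + 6.19*m^2 - 2.06*m + 4.72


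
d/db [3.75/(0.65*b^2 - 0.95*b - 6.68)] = (3.5625 - 4.875*b)/(-0.65*b^2 + 0.95*b + 6.68)^2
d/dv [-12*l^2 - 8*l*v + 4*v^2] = -8*l + 8*v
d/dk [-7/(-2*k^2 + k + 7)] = 7*(1 - 4*k)/(-2*k^2 + k + 7)^2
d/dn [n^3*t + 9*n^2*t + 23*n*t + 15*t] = t*(3*n^2 + 18*n + 23)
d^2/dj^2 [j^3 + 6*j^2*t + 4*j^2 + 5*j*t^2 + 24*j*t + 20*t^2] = 6*j + 12*t + 8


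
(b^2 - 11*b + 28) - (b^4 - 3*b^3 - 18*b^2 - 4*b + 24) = -b^4 + 3*b^3 + 19*b^2 - 7*b + 4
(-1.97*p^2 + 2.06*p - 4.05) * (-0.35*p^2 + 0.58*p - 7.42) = 0.6895*p^4 - 1.8636*p^3 + 17.2297*p^2 - 17.6342*p + 30.051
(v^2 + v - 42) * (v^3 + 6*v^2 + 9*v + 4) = v^5 + 7*v^4 - 27*v^3 - 239*v^2 - 374*v - 168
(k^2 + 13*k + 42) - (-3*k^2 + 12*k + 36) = 4*k^2 + k + 6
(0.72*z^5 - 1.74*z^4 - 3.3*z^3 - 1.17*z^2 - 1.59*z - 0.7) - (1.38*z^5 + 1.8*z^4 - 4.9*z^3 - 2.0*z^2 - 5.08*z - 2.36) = -0.66*z^5 - 3.54*z^4 + 1.6*z^3 + 0.83*z^2 + 3.49*z + 1.66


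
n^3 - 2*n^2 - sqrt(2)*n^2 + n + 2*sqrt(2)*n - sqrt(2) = (n - 1)^2*(n - sqrt(2))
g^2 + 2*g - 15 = (g - 3)*(g + 5)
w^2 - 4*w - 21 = (w - 7)*(w + 3)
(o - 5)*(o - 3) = o^2 - 8*o + 15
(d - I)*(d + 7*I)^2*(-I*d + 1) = -I*d^4 + 14*d^3 + 48*I*d^2 + 14*d + 49*I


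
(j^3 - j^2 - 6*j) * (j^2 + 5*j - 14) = j^5 + 4*j^4 - 25*j^3 - 16*j^2 + 84*j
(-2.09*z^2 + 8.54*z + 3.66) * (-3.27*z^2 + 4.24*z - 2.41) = 6.8343*z^4 - 36.7874*z^3 + 29.2783*z^2 - 5.063*z - 8.8206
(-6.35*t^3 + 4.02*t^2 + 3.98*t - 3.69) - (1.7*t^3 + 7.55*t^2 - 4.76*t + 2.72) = -8.05*t^3 - 3.53*t^2 + 8.74*t - 6.41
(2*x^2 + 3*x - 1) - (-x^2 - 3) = 3*x^2 + 3*x + 2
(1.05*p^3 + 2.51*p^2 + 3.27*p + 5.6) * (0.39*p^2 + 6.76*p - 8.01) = 0.4095*p^5 + 8.0769*p^4 + 9.8324*p^3 + 4.1841*p^2 + 11.6633*p - 44.856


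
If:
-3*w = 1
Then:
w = -1/3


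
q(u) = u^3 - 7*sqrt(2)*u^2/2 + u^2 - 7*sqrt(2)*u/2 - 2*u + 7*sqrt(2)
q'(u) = 3*u^2 - 7*sqrt(2)*u + 2*u - 7*sqrt(2)/2 - 2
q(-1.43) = 8.84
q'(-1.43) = 10.48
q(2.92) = -19.17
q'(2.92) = -4.44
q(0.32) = 7.30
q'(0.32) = -9.17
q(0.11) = 9.09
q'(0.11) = -7.78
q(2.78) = -18.46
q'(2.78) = -5.73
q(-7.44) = -568.86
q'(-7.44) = 217.88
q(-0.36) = 11.84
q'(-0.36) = -3.72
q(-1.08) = 11.54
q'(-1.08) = 5.08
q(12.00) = 1085.74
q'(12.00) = 330.26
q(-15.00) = -4149.55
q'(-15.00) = 786.54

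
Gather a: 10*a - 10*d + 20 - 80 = 10*a - 10*d - 60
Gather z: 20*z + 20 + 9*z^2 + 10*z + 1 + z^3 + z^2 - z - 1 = z^3 + 10*z^2 + 29*z + 20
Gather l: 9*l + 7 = 9*l + 7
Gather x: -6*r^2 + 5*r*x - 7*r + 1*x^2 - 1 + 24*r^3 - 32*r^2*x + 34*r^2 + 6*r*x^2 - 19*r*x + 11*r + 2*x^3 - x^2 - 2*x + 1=24*r^3 + 28*r^2 + 6*r*x^2 + 4*r + 2*x^3 + x*(-32*r^2 - 14*r - 2)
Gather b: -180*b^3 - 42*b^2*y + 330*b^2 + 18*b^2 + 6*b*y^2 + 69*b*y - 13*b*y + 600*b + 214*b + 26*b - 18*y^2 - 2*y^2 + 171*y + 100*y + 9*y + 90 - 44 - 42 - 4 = -180*b^3 + b^2*(348 - 42*y) + b*(6*y^2 + 56*y + 840) - 20*y^2 + 280*y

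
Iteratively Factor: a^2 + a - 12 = (a + 4)*(a - 3)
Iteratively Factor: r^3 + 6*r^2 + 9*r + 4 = (r + 1)*(r^2 + 5*r + 4) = (r + 1)^2*(r + 4)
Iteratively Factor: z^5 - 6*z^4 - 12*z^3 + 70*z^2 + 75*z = (z + 1)*(z^4 - 7*z^3 - 5*z^2 + 75*z) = z*(z + 1)*(z^3 - 7*z^2 - 5*z + 75) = z*(z + 1)*(z + 3)*(z^2 - 10*z + 25) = z*(z - 5)*(z + 1)*(z + 3)*(z - 5)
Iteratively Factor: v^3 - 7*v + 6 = (v + 3)*(v^2 - 3*v + 2) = (v - 2)*(v + 3)*(v - 1)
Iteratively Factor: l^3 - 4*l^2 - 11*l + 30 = (l - 2)*(l^2 - 2*l - 15) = (l - 5)*(l - 2)*(l + 3)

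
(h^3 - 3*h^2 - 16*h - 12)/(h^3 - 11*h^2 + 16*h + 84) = (h + 1)/(h - 7)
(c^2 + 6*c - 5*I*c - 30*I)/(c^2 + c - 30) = (c - 5*I)/(c - 5)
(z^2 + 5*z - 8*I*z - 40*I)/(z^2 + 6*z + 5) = (z - 8*I)/(z + 1)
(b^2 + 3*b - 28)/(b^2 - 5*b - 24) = (-b^2 - 3*b + 28)/(-b^2 + 5*b + 24)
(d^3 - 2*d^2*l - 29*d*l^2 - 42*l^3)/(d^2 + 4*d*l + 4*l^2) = (d^2 - 4*d*l - 21*l^2)/(d + 2*l)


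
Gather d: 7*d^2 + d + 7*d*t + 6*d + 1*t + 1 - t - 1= 7*d^2 + d*(7*t + 7)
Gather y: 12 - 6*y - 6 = 6 - 6*y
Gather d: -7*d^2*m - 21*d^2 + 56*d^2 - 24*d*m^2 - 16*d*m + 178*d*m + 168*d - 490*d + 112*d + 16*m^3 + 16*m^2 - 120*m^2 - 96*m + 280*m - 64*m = d^2*(35 - 7*m) + d*(-24*m^2 + 162*m - 210) + 16*m^3 - 104*m^2 + 120*m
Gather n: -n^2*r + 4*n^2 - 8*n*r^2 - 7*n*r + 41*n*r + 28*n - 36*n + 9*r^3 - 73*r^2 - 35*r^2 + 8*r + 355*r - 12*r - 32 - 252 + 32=n^2*(4 - r) + n*(-8*r^2 + 34*r - 8) + 9*r^3 - 108*r^2 + 351*r - 252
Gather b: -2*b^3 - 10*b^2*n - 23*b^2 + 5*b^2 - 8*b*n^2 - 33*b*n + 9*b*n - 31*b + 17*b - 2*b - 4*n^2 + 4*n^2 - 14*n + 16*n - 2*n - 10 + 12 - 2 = -2*b^3 + b^2*(-10*n - 18) + b*(-8*n^2 - 24*n - 16)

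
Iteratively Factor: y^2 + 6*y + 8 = (y + 2)*(y + 4)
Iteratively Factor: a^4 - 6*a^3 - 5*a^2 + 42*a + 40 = (a - 4)*(a^3 - 2*a^2 - 13*a - 10) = (a - 5)*(a - 4)*(a^2 + 3*a + 2) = (a - 5)*(a - 4)*(a + 2)*(a + 1)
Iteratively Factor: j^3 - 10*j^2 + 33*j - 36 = (j - 4)*(j^2 - 6*j + 9) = (j - 4)*(j - 3)*(j - 3)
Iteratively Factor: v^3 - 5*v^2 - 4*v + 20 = (v - 5)*(v^2 - 4) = (v - 5)*(v + 2)*(v - 2)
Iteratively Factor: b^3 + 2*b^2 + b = (b + 1)*(b^2 + b) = (b + 1)^2*(b)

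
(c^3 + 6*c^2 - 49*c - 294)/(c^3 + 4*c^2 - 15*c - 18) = (c^2 - 49)/(c^2 - 2*c - 3)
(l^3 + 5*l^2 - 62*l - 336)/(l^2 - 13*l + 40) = (l^2 + 13*l + 42)/(l - 5)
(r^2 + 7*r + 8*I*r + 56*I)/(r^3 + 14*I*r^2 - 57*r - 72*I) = (r + 7)/(r^2 + 6*I*r - 9)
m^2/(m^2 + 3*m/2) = 2*m/(2*m + 3)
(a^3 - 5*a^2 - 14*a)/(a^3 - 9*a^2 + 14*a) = (a + 2)/(a - 2)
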